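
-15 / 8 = -1.88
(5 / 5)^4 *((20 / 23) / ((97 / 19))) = 380 / 2231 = 0.17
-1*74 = -74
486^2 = 236196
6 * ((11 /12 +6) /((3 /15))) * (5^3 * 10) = 259375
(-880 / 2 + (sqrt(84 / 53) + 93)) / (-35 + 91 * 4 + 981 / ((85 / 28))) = -29495 / 55433 + 170 * sqrt(1113) / 2937949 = -0.53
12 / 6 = 2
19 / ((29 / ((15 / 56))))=285 / 1624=0.18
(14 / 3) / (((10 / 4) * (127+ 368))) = 28 / 7425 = 0.00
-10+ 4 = -6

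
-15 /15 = -1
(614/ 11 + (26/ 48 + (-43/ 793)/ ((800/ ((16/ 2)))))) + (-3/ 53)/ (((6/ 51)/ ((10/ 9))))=5161765287/ 92463800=55.82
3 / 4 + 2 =11 / 4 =2.75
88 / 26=44 / 13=3.38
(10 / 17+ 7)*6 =774 / 17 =45.53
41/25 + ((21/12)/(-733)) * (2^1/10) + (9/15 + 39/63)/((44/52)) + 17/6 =33376659/5644100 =5.91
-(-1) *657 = 657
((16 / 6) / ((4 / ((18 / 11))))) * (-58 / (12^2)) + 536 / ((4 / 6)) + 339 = 75409 / 66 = 1142.56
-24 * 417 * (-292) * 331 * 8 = 7738345728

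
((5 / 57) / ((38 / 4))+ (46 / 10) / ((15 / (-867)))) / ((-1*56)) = 7198451 / 1516200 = 4.75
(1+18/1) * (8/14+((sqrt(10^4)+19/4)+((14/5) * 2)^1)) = 2107.51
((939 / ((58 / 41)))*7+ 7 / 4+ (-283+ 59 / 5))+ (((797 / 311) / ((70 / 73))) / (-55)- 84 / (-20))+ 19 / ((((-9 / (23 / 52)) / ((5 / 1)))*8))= 284743282905097 / 65001736800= 4380.55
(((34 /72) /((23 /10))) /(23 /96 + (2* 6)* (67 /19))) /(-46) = -12920 /123184527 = -0.00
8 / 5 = 1.60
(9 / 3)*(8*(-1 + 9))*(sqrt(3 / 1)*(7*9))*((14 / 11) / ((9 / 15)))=282240*sqrt(3) / 11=44441.27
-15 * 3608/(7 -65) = 933.10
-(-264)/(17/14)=3696/17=217.41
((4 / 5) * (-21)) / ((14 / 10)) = -12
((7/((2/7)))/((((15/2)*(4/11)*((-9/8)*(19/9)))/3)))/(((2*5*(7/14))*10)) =-539/2375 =-0.23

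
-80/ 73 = -1.10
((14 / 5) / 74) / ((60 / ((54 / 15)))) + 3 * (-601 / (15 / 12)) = -13342179 / 9250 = -1442.40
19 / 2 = 9.50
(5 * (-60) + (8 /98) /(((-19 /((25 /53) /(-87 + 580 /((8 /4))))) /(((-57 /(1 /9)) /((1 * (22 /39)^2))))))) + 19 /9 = -171012047516 /574110999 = -297.87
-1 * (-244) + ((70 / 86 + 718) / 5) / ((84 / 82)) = 1156863 / 3010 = 384.34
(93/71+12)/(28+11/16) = 560/1207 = 0.46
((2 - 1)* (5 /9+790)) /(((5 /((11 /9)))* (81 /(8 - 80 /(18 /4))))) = -1377464 /59049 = -23.33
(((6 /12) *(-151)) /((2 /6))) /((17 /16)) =-3624 /17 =-213.18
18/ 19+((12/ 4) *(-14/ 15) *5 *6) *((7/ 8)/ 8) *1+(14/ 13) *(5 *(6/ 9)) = -55135/ 11856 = -4.65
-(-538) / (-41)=-538 / 41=-13.12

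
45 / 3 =15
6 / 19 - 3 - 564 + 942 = 7131 / 19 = 375.32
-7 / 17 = -0.41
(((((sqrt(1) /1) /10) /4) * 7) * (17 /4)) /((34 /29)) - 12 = -3637 /320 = -11.37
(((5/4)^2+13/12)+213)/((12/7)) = 72457/576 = 125.79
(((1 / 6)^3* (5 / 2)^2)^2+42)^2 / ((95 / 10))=983039265850849 / 5293934641152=185.69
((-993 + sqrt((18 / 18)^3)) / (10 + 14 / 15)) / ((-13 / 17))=63240 / 533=118.65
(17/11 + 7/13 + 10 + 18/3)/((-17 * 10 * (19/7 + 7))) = -9051/826540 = -0.01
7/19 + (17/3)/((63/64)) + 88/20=188977/17955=10.53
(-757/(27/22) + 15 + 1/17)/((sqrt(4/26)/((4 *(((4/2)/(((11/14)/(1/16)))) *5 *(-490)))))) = 2368466450 *sqrt(26)/5049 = 2391930.41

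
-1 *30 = -30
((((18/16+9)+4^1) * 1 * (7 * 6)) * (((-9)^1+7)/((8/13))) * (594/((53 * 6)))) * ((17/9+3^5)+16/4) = -47507460/53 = -896367.17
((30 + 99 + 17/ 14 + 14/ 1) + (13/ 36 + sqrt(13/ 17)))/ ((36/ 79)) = 79 * sqrt(221)/ 612 + 2878207/ 9072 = 319.18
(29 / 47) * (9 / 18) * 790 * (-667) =-7640485 / 47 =-162563.51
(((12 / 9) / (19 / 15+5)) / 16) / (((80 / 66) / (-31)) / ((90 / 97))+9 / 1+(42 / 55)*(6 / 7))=0.00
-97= -97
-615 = -615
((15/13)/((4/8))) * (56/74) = 840/481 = 1.75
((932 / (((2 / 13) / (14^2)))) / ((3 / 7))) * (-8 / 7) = -9498944 / 3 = -3166314.67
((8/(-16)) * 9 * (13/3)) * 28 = -546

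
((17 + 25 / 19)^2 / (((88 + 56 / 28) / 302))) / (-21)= -2031856 / 37905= -53.60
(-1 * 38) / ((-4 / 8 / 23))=1748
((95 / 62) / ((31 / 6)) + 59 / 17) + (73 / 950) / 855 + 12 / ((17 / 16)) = 199860178601 / 13269728250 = 15.06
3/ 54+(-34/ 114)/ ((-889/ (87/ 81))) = 153005/ 2736342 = 0.06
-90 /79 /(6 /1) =-15 /79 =-0.19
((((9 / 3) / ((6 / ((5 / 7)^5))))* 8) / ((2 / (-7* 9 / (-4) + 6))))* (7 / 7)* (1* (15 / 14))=4078125 / 470596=8.67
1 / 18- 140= -2519 / 18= -139.94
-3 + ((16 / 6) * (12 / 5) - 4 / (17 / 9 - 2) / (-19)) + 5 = 618 / 95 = 6.51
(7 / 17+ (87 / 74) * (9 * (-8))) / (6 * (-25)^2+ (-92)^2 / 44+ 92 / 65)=-0.02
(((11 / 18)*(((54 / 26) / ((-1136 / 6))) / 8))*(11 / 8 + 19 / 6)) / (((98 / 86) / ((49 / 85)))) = -154671 / 80337920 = -0.00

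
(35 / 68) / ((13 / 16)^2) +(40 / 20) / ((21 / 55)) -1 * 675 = -40361705 / 60333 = -668.98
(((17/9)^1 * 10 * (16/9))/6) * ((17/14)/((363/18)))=23120/68607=0.34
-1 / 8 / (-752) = 1 / 6016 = 0.00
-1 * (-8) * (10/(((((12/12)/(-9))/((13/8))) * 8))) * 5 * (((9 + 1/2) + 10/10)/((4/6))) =-184275/16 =-11517.19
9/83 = 0.11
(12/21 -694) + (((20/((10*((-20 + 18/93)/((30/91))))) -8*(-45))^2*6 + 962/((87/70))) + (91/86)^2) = 390478624122529942967/502198823204988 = 777537.91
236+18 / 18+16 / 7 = 1675 / 7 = 239.29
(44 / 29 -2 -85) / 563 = -2479 / 16327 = -0.15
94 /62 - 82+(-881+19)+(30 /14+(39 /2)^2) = -486159 /868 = -560.09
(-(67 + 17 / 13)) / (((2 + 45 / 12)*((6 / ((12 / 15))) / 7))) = -16576 / 1495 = -11.09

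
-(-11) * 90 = 990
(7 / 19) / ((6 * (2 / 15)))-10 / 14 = -135 / 532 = -0.25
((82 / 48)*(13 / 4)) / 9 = 533 / 864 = 0.62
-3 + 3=0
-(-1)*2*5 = 10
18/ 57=6/ 19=0.32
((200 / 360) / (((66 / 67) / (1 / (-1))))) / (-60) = 67 / 7128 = 0.01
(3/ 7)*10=30/ 7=4.29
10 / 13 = 0.77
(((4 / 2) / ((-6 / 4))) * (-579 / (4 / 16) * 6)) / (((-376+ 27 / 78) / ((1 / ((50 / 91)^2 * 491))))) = -0.33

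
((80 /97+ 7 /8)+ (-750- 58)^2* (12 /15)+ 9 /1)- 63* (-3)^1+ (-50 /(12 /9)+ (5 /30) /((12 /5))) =2280509393 /4365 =522453.47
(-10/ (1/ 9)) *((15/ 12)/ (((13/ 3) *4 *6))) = -225/ 208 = -1.08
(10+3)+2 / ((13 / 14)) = 197 / 13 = 15.15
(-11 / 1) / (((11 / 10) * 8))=-5 / 4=-1.25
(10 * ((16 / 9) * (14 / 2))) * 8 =8960 / 9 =995.56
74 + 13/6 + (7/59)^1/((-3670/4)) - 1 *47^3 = -67392905549/649590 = -103746.83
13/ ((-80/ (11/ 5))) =-143/ 400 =-0.36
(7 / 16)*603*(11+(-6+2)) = 29547 / 16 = 1846.69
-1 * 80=-80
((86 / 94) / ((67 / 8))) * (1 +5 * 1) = 2064 / 3149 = 0.66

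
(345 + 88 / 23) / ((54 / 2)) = 8023 / 621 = 12.92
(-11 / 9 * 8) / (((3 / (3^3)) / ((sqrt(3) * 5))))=-440 * sqrt(3)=-762.10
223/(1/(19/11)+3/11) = 46607/178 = 261.84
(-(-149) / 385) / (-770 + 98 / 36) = -2682 / 5317235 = -0.00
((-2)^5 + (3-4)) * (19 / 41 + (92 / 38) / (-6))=-1540 / 779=-1.98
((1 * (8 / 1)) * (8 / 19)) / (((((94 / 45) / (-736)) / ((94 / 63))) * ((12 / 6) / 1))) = -117760 / 133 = -885.41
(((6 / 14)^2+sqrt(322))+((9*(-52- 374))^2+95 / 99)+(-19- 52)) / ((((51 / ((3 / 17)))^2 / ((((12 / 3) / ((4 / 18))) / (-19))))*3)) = -55.58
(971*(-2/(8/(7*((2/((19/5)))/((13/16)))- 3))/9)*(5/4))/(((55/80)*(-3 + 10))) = -1840045/171171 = -10.75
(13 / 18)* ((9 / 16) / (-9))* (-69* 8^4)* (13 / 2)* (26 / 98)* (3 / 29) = 3233984 / 1421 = 2275.85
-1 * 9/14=-9/14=-0.64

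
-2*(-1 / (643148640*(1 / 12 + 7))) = 1 / 2277818100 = 0.00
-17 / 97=-0.18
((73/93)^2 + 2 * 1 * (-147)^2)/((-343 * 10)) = -373797811/29666070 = -12.60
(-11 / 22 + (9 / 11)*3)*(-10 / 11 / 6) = -0.30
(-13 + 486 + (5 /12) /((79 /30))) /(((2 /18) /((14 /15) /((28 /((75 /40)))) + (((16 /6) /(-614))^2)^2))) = 53790057278914343 /202103149270752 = 266.15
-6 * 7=-42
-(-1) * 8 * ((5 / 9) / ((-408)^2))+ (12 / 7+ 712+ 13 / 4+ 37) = 988374833 / 1310904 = 753.96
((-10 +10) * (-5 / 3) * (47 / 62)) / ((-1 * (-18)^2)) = 0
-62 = -62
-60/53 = -1.13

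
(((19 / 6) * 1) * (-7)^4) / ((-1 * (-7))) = 6517 / 6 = 1086.17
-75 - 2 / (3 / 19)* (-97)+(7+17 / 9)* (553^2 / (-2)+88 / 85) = -207772201 / 153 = -1357988.24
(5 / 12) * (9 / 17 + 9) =135 / 34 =3.97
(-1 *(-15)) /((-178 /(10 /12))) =-25 /356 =-0.07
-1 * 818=-818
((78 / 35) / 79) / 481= 6 / 102305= 0.00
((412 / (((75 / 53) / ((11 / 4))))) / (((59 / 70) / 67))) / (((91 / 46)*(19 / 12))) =1480568144 / 72865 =20319.33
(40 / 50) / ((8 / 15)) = 3 / 2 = 1.50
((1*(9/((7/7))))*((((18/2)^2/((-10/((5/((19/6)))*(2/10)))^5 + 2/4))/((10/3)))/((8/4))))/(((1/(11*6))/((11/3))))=-64304361/77378092535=-0.00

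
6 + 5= 11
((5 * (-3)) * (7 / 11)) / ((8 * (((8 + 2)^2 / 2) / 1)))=-21 / 880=-0.02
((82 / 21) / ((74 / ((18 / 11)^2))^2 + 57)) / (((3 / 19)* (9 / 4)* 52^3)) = 63099 / 662510003246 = 0.00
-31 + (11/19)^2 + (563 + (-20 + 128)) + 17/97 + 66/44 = 44962559/70034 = 642.01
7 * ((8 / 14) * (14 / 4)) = 14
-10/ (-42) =5/ 21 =0.24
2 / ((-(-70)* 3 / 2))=2 / 105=0.02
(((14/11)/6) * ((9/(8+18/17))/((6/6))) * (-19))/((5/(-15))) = 2907/242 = 12.01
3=3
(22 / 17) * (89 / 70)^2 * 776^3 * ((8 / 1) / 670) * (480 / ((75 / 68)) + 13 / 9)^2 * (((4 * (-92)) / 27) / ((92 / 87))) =-74427027173006299230208 / 2594784375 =-28683318695028.87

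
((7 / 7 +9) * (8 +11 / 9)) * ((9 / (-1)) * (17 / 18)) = -7055 / 9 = -783.89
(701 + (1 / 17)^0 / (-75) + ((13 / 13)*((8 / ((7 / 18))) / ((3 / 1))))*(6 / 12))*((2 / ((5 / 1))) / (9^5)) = 739636 / 155003625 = 0.00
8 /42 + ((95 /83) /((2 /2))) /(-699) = 76691 /406119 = 0.19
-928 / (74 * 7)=-464 / 259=-1.79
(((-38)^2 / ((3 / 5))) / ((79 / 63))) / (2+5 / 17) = 859180 / 1027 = 836.59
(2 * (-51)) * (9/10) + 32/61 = -27839/305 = -91.28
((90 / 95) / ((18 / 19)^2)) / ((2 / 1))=19 / 36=0.53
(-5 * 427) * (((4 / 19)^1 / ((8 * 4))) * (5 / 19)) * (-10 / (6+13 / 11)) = 587125 / 114076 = 5.15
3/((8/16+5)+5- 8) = 6/5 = 1.20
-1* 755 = -755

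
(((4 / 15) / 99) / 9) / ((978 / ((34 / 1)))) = 68 / 6535485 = 0.00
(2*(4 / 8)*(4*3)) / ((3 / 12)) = 48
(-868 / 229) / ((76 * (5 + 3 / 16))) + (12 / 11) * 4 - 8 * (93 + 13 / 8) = -752.65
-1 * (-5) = 5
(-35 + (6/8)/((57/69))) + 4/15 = -38561/1140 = -33.83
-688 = -688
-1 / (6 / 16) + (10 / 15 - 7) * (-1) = 11 / 3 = 3.67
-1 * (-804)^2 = -646416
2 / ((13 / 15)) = 30 / 13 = 2.31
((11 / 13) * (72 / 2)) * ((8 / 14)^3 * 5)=126720 / 4459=28.42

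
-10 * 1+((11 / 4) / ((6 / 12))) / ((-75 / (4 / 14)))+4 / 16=-9.77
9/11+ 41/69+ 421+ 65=369946/759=487.41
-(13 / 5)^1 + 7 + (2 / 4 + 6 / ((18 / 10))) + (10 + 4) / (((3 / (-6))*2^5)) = 7.36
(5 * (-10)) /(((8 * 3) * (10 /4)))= -5 /6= -0.83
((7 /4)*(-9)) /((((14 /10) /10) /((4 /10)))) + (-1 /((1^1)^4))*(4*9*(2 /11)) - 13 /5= -2978 /55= -54.15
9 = 9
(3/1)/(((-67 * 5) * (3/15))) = -3/67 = -0.04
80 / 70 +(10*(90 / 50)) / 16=127 / 56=2.27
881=881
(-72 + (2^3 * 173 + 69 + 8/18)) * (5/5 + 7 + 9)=211361/9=23484.56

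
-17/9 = -1.89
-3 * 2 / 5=-6 / 5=-1.20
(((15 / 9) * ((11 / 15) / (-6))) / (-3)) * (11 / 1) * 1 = 121 / 162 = 0.75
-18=-18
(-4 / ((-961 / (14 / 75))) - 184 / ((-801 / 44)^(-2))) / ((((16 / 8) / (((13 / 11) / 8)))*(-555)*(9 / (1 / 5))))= 13826774054249 / 76668714540000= 0.18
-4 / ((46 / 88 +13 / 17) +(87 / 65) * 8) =-194480 / 583203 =-0.33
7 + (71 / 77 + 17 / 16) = 11069 / 1232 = 8.98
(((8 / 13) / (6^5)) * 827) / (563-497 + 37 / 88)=18194 / 18464355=0.00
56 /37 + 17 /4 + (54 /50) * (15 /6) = 6263 /740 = 8.46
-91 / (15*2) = -91 / 30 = -3.03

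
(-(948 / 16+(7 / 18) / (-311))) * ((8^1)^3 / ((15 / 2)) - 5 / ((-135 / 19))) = -6176442539 / 1511460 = -4086.41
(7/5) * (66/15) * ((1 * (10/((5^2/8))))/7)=352/125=2.82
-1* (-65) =65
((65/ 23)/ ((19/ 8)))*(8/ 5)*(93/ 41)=77376/ 17917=4.32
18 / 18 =1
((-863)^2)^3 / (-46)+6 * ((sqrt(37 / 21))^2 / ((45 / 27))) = -14458818917357791103 / 1610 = -8980632867924093.85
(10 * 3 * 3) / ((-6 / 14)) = -210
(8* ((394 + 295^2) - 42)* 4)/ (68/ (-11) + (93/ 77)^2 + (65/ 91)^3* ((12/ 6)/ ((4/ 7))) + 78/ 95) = -3149794056640/ 2958771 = -1064561.62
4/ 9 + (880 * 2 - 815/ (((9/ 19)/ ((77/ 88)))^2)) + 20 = -5186711/ 5184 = -1000.52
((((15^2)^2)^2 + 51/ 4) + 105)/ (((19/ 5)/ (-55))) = -2819179817025/ 76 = -37094471276.64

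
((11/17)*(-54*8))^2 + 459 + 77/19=431591198/5491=78599.74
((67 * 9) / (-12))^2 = 2525.06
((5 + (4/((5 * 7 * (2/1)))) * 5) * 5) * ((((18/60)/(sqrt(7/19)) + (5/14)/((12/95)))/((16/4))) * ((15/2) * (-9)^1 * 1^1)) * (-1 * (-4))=-3954375/784 - 14985 * sqrt(133)/196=-5925.56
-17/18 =-0.94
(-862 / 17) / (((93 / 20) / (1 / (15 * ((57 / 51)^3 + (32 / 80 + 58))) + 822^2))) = -51332417978783800 / 6966950013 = -7367989.99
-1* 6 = -6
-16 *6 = -96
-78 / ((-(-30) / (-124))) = 1612 / 5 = 322.40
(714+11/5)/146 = 3581/730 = 4.91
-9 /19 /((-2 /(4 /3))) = 6 /19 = 0.32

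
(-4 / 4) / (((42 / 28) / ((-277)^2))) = -153458 / 3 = -51152.67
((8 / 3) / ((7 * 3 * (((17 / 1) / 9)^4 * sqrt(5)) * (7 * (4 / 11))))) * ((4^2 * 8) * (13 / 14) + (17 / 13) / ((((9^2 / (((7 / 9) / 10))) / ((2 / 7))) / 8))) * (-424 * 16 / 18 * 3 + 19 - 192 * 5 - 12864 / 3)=-16548284818736 * sqrt(5) / 27931510425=-1324.78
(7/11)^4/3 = 2401/43923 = 0.05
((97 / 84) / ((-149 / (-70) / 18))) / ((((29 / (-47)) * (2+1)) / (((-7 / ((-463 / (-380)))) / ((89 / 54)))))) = 3274273800 / 178055447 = 18.39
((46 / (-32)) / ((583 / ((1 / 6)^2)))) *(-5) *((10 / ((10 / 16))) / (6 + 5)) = 115 / 230868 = 0.00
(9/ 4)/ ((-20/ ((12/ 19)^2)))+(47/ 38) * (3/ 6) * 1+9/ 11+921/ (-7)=-72372103/ 555940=-130.18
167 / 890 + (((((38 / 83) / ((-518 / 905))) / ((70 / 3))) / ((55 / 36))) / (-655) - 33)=-32.81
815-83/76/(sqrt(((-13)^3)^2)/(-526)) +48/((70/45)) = 494473409/584402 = 846.12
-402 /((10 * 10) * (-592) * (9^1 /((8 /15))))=67 /166500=0.00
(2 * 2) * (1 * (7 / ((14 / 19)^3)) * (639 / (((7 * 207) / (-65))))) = -31654285 / 15778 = -2006.23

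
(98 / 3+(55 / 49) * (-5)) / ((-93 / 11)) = -43747 / 13671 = -3.20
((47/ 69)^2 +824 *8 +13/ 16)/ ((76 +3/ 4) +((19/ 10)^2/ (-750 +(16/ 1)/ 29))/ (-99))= 85.91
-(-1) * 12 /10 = 6 /5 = 1.20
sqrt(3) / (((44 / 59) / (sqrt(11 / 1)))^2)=3481 *sqrt(3) / 176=34.26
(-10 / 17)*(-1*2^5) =320 / 17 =18.82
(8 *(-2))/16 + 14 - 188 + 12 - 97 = -260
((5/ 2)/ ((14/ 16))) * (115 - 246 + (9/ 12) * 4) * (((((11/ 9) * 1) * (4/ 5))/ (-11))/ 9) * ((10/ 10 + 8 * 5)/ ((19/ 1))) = 83968/ 10773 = 7.79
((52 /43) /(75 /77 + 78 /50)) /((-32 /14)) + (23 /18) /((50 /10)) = 0.05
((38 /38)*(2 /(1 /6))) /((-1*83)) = -12 /83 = -0.14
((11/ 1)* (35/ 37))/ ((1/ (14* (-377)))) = -2032030/ 37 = -54919.73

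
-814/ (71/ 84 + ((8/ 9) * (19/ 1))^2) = -1846152/ 648829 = -2.85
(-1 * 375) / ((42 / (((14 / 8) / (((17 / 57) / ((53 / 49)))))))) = -377625 / 6664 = -56.67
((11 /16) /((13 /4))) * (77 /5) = 847 /260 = 3.26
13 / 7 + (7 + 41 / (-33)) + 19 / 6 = 4981 / 462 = 10.78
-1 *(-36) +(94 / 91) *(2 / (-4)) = 35.48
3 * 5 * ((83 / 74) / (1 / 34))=21165 / 37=572.03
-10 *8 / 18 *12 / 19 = -160 / 57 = -2.81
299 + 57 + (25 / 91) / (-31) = 1004251 / 2821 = 355.99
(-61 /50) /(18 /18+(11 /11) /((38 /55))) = -1159 /2325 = -0.50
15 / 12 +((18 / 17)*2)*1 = 229 / 68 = 3.37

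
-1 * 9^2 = -81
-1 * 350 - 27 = -377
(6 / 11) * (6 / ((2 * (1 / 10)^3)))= 18000 / 11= 1636.36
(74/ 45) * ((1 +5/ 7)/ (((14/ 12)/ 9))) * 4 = 21312/ 245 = 86.99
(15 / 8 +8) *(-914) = -36103 / 4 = -9025.75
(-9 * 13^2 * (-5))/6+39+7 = 2627/2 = 1313.50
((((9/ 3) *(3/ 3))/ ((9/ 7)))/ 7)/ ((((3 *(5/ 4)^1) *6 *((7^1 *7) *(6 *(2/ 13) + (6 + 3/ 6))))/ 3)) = 52/ 425565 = 0.00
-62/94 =-31/47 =-0.66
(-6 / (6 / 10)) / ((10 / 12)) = -12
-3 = -3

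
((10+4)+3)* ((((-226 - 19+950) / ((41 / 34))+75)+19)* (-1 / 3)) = -473008 / 123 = -3845.59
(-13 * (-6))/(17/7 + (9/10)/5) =27300/913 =29.90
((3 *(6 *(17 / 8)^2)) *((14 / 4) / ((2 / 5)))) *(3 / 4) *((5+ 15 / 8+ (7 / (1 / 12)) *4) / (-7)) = -107018145 / 4096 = -26127.48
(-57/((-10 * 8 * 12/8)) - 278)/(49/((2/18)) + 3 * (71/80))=-22202/35493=-0.63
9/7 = 1.29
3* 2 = 6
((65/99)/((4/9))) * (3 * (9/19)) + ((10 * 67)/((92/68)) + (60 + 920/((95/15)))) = 13509205/19228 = 702.58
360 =360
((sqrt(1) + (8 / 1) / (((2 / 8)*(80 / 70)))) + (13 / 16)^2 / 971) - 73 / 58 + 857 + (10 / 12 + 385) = 27477605743 / 21626112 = 1270.58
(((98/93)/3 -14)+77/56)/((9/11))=-301345/20088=-15.00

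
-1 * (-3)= 3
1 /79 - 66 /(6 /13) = -11296 /79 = -142.99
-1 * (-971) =971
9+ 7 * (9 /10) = 153 /10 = 15.30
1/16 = 0.06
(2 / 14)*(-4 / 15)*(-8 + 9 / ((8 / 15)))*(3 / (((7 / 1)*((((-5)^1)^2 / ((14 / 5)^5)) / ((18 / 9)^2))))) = -3.99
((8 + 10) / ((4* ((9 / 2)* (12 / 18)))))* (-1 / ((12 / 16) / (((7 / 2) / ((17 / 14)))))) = -98 / 17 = -5.76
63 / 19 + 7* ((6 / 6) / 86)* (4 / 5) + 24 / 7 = 6.81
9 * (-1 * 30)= -270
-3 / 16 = -0.19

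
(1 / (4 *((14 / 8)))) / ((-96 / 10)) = -5 / 336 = -0.01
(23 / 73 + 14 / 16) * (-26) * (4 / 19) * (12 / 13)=-8340 / 1387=-6.01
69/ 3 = 23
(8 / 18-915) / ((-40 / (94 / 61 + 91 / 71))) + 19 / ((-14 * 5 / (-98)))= 91.14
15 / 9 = 5 / 3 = 1.67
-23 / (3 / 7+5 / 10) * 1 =-322 / 13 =-24.77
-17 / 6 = -2.83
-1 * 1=-1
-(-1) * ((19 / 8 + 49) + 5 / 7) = 2917 / 56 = 52.09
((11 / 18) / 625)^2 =121 / 126562500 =0.00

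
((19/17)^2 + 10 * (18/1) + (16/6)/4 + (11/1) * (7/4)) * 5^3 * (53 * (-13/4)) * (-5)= 300422516875/13872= 21656755.83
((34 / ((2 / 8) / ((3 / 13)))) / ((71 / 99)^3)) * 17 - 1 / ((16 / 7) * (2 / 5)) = 1445.33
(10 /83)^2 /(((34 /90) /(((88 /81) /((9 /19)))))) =836000 /9486153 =0.09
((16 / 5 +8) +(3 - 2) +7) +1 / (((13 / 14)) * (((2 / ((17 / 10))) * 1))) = 523 / 26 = 20.12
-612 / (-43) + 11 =1085 / 43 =25.23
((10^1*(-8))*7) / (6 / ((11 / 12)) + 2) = -3080 / 47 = -65.53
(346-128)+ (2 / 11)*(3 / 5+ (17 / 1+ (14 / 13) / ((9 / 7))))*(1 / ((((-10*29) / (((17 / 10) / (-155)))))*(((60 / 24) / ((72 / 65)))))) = 5692666123146 / 26113140625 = 218.00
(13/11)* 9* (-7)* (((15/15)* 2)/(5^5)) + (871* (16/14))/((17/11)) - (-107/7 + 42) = 2525301953/4090625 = 617.34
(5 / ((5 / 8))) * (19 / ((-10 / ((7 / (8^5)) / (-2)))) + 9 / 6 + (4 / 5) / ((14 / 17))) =11338659 / 573440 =19.77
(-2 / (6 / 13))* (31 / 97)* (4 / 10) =-806 / 1455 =-0.55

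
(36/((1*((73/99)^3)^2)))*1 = 33893285378436/151334226289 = 223.96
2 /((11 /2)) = 4 /11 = 0.36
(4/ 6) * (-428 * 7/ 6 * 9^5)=-19656756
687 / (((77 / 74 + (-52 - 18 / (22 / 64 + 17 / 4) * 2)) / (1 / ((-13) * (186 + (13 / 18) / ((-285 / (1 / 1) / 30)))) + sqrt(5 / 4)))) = 141990534 / 29371804085 - 415177 * sqrt(5) / 71065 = -13.06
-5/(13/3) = -15/13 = -1.15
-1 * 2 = -2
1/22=0.05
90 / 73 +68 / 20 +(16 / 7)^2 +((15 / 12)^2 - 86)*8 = -23810037 / 35770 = -665.64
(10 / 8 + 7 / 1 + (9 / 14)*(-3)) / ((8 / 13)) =2301 / 224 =10.27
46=46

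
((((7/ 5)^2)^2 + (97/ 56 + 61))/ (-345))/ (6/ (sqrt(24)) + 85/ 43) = -1703289211/ 10750372500 + 4308319769 * sqrt(6)/ 107503725000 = -0.06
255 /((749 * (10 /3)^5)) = 12393 /14980000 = 0.00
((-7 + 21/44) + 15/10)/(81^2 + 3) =-221/288816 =-0.00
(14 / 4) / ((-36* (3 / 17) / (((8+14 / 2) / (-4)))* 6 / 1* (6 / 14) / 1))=4165 / 5184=0.80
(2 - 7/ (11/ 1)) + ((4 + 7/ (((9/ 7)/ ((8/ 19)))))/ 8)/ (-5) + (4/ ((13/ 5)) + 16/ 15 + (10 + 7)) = 1017805/ 48906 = 20.81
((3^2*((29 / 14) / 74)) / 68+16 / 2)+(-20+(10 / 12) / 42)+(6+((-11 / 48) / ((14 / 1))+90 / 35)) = -4338547 / 1268064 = -3.42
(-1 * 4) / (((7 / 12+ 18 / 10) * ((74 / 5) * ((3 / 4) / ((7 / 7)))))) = -800 / 5291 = -0.15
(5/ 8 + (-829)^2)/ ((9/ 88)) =60477263/ 9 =6719695.89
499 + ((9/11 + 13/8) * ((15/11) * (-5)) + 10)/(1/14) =196401/484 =405.79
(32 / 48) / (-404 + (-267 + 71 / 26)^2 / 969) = -436696 / 217427135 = -0.00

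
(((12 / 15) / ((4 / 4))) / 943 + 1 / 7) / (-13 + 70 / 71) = -0.01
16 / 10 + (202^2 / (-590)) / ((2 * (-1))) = 10673 / 295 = 36.18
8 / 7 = 1.14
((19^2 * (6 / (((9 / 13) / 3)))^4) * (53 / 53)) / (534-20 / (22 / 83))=34897148 / 97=359764.41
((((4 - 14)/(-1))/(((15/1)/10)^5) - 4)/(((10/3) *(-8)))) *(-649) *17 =-1798379/1620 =-1110.11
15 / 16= 0.94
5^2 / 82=0.30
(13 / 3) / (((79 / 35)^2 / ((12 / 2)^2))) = 191100 / 6241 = 30.62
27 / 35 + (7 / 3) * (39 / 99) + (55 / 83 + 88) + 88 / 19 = 519026191 / 5464305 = 94.98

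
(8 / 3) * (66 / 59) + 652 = 38644 / 59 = 654.98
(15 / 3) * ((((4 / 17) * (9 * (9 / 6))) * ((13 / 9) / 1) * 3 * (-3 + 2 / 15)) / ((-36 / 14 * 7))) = 559 / 51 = 10.96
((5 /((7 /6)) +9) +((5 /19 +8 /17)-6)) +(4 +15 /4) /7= 82541 /9044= 9.13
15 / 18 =5 / 6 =0.83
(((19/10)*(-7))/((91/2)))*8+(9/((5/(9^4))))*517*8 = 634989296/13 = 48845330.46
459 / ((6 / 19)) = 1453.50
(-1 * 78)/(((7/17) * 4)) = -663/14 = -47.36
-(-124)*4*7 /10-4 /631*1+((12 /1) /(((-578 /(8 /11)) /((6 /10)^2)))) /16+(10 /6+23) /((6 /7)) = 375.97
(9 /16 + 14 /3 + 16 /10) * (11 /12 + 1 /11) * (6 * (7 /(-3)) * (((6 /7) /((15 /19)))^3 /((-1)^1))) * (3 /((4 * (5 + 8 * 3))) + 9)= 6776822321 /6090000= 1112.78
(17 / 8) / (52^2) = 17 / 21632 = 0.00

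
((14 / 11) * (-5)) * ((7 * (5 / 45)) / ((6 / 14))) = -3430 / 297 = -11.55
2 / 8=1 / 4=0.25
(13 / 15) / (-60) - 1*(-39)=35087 / 900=38.99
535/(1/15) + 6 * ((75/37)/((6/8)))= 297525/37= 8041.22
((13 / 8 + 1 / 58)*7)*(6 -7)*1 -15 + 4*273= 247197 / 232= 1065.50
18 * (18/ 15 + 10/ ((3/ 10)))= 3108/ 5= 621.60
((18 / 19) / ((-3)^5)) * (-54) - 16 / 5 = -284 / 95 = -2.99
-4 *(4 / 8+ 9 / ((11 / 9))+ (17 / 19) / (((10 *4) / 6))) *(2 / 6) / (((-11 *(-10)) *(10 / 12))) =-33431 / 287375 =-0.12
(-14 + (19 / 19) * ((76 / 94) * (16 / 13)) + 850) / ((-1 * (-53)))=511404 / 32383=15.79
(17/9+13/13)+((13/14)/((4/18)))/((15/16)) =2314/315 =7.35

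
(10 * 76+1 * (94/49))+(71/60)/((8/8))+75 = 2464019/2940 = 838.10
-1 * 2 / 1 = -2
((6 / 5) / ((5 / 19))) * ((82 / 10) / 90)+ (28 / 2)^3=5145779 / 1875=2744.42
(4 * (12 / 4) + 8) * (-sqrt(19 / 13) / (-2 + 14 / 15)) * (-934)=-35025 * sqrt(247) / 26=-21171.58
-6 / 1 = -6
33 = 33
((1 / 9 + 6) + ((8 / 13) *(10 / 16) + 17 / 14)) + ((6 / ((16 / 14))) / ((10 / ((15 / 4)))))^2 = 9716659 / 838656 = 11.59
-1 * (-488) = 488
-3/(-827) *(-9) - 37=-30626/827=-37.03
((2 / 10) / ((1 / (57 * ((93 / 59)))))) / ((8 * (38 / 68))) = 4743 / 1180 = 4.02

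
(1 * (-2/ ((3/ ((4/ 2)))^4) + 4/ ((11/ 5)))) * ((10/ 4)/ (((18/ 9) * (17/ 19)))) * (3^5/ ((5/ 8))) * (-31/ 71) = -4481112/ 13277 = -337.51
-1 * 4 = -4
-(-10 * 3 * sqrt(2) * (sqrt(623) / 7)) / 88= 15 * sqrt(1246) / 308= 1.72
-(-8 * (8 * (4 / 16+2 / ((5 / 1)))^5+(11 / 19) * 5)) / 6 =29054567 / 5700000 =5.10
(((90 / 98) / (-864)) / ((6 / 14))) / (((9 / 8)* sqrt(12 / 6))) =-5* sqrt(2) / 4536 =-0.00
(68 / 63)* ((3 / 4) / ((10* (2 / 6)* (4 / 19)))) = 323 / 280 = 1.15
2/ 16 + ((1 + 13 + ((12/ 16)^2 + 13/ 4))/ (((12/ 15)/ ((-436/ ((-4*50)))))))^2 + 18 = 38898329/ 16384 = 2374.17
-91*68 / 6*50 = -51566.67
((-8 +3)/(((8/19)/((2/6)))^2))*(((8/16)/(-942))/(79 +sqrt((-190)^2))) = 1805/291914496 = 0.00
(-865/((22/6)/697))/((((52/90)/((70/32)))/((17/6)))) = -1763852.86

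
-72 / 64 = -9 / 8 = -1.12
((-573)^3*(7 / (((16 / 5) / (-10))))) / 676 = 32923190475 / 5408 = 6087868.06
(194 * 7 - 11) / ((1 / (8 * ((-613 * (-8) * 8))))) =422764032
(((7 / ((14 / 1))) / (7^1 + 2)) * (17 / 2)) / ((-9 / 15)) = -85 / 108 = -0.79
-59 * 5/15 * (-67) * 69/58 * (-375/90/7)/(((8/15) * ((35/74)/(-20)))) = 73979.66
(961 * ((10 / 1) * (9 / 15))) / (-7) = -5766 / 7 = -823.71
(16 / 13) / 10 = 8 / 65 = 0.12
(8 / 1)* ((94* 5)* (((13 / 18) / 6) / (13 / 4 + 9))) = 48880 / 1323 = 36.95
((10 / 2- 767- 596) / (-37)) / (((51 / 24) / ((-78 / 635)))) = -847392 / 399415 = -2.12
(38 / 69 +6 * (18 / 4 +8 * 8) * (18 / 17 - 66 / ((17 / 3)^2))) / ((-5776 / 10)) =20391025 / 28794804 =0.71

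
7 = 7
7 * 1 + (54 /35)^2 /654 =7.00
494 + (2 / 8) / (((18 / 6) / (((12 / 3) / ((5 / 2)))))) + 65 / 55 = 81727 / 165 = 495.32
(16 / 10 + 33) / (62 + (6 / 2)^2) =173 / 355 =0.49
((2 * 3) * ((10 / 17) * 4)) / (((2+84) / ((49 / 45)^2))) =19208 / 98685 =0.19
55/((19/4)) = 220/19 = 11.58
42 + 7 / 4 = 175 / 4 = 43.75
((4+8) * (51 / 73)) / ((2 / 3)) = 918 / 73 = 12.58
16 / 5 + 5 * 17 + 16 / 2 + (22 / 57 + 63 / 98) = 387943 / 3990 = 97.23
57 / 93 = 19 / 31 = 0.61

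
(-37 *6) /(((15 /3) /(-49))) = 10878 /5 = 2175.60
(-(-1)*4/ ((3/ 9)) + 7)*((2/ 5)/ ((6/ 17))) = 323/ 15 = 21.53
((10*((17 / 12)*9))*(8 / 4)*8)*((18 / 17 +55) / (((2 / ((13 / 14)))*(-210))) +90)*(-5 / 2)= -44920055 / 98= -458367.91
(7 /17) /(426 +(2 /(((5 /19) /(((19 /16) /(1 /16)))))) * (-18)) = -35 /184722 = -0.00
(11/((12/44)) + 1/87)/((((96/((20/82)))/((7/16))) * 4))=6825/608768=0.01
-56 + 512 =456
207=207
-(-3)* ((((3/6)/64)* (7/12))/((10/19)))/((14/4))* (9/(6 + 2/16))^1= 171/15680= 0.01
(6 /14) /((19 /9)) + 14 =1889 /133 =14.20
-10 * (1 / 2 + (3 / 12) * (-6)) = 10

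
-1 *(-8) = 8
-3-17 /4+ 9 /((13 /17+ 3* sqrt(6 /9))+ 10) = -269633 /42340-867* sqrt(6) /10585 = -6.57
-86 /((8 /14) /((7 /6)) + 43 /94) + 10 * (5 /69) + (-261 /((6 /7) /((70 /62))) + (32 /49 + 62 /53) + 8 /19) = -397506866672371 /920982851502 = -431.61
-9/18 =-1/2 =-0.50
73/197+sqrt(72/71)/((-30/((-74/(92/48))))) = 73/197+888*sqrt(142)/8165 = 1.67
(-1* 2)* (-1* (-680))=-1360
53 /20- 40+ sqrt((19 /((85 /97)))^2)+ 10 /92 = -15.56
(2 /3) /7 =0.10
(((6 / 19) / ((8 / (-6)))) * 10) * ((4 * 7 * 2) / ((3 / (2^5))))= -26880 / 19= -1414.74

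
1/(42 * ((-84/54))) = -0.02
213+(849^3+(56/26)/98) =55688383844/91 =611960262.02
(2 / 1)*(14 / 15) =28 / 15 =1.87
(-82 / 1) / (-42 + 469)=-82 / 427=-0.19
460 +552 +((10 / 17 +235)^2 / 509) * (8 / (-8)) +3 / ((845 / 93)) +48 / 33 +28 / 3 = 3749463506222 / 4101911385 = 914.08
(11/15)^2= 121/225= 0.54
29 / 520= 0.06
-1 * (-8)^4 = -4096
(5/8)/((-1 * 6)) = -5/48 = -0.10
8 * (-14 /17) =-112 /17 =-6.59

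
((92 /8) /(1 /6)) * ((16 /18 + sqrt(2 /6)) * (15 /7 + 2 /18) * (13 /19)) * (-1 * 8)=-2717312 /3591 - 339664 * sqrt(3) /1197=-1248.19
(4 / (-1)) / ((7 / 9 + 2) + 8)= -36 / 97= -0.37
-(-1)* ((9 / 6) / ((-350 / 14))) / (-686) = 0.00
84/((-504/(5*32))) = -80/3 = -26.67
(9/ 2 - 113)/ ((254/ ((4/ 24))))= -217/ 3048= -0.07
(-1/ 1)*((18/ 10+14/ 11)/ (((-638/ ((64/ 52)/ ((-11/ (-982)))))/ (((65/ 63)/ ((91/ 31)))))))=3165968/ 17022159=0.19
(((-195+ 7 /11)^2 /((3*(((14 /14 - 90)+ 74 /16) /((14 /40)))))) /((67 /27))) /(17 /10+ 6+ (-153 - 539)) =127989232 /4160715075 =0.03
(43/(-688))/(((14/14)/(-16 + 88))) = -9/2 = -4.50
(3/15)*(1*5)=1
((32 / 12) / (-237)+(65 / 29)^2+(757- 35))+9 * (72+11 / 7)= 5814527968 / 4185657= 1389.16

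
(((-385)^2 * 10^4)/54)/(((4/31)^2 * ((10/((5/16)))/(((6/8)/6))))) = 6440078.17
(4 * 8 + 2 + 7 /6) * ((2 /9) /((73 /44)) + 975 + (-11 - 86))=60866537 /1971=30881.04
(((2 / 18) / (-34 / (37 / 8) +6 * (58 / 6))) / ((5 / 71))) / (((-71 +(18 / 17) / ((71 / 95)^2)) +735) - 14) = 225126019 / 4711137615000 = 0.00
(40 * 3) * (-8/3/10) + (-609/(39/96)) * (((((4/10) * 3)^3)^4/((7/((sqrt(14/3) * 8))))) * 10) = -32320864124928 * sqrt(42)/634765625 - 32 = -330017.01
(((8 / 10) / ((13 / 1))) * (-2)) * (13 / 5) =-8 / 25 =-0.32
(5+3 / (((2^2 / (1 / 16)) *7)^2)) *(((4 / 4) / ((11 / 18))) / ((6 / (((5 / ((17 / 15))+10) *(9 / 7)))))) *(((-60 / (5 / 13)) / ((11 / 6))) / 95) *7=-166848903 / 1053184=-158.42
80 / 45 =16 / 9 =1.78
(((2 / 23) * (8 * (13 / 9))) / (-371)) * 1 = -208 / 76797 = -0.00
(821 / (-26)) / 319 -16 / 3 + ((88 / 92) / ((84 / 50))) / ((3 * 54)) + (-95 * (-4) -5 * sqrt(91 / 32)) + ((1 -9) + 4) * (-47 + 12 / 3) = 88677394501 / 162243081 -5 * sqrt(182) / 8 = 538.14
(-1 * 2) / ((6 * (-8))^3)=1 / 55296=0.00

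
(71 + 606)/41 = 677/41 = 16.51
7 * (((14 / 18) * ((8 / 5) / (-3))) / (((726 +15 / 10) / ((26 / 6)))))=-10192 / 589275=-0.02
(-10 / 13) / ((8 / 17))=-1.63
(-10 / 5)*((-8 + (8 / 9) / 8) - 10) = 322 / 9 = 35.78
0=0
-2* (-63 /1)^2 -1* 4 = -7942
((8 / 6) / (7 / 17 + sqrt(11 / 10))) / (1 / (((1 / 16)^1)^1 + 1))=-10115 / 16134 + 4913*sqrt(110) / 32268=0.97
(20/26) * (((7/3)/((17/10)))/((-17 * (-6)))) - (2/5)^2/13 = -1654/845325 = -0.00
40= 40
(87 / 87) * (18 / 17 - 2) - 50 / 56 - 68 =-33241 / 476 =-69.83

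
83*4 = 332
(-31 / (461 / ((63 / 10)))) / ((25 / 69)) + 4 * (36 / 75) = 86523 / 115250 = 0.75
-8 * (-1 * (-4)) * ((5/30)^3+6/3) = -1732/27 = -64.15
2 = 2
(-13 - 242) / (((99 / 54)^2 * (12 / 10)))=-7650 / 121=-63.22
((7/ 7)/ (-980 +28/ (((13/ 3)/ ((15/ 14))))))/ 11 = -13/ 139150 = -0.00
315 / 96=105 / 32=3.28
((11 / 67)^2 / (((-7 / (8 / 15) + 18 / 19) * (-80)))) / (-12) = -2299 / 997096680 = -0.00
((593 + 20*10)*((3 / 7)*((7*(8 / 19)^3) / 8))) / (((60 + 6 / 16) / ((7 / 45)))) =406016 / 7099065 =0.06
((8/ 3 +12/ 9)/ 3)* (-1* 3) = -4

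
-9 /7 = -1.29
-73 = -73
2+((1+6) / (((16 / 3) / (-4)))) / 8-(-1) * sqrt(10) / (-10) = 1.03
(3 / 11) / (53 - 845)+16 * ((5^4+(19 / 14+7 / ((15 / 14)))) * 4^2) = 16467708893 / 101640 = 162019.96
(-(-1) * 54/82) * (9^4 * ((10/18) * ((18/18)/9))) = 10935/41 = 266.71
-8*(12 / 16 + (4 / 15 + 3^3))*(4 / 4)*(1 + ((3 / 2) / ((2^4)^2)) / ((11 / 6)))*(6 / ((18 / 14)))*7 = -46538485 / 6336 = -7345.09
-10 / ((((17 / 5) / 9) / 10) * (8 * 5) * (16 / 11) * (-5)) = 0.91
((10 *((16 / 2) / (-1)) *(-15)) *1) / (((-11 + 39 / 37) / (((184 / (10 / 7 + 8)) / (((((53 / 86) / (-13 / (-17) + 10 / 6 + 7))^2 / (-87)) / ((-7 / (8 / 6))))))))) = -2249173023215300 / 8929811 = -251872410.65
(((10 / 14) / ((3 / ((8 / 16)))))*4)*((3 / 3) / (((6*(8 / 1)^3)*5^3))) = 1 / 806400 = 0.00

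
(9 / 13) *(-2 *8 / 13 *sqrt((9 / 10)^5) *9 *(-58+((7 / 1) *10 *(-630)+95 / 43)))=74744184834 *sqrt(10) / 908375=260202.96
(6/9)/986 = 0.00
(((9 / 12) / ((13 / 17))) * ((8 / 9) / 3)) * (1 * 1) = 34 / 117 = 0.29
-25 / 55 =-5 / 11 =-0.45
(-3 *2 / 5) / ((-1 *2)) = 0.60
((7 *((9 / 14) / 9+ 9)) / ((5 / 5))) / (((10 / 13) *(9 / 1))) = 1651 / 180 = 9.17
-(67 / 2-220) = 373 / 2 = 186.50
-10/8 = -1.25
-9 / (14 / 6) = -27 / 7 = -3.86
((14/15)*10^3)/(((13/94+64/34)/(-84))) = -125283200/3229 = -38799.38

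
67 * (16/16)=67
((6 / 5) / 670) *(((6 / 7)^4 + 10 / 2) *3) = 119709 / 4021675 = 0.03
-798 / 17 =-46.94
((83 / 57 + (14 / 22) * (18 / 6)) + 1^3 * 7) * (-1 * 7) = -45493 / 627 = -72.56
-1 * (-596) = 596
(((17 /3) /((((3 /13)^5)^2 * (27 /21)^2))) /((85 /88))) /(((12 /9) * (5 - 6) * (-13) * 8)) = 5715825162047 /95659380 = 59751.85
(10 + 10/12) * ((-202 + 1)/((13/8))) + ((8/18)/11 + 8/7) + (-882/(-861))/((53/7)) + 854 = -729876452/1505889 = -484.68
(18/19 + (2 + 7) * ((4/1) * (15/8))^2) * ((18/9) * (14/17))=269829/323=835.38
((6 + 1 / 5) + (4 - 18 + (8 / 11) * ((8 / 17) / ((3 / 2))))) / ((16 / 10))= -21239 / 4488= -4.73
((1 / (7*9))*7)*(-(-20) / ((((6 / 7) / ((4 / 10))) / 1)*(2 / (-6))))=-28 / 9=-3.11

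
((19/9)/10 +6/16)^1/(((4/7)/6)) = 1477/240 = 6.15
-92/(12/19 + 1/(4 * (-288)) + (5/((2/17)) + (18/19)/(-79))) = -2.13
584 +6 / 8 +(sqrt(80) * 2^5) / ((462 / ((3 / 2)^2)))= 48 * sqrt(5) / 77 +2339 / 4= 586.14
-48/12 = -4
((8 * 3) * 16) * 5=1920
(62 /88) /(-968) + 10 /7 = 425703 /298144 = 1.43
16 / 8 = 2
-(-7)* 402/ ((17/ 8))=22512/ 17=1324.24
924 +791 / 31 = 29435 / 31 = 949.52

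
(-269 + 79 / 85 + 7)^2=492440481 / 7225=68157.85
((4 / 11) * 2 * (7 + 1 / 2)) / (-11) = -60 / 121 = -0.50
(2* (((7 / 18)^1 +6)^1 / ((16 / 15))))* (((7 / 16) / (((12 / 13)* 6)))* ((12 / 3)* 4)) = 52325 / 3456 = 15.14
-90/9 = -10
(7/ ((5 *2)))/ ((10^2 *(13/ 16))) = 14/ 1625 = 0.01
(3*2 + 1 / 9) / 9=55 / 81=0.68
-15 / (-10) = 3 / 2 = 1.50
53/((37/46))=2438/37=65.89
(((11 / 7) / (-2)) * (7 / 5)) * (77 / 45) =-847 / 450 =-1.88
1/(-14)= -1/14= -0.07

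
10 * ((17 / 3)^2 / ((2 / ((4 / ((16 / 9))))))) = 1445 / 4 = 361.25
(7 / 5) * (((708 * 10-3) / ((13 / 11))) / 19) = 544929 / 1235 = 441.24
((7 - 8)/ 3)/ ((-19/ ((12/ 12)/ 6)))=1/ 342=0.00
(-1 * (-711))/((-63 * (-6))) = 79/42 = 1.88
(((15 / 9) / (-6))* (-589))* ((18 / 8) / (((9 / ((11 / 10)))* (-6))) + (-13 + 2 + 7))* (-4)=571919 / 216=2647.77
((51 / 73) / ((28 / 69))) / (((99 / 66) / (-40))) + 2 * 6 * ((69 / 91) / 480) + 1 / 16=-24355111 / 531440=-45.83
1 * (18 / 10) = 9 / 5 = 1.80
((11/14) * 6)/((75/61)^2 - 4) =-122793/64813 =-1.89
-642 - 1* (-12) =-630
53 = 53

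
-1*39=-39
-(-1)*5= 5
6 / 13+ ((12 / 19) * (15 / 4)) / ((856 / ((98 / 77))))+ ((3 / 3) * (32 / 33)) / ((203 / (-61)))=122993831 / 708191484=0.17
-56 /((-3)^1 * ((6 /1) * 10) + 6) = 28 /87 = 0.32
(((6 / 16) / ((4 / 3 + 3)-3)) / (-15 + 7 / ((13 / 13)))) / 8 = -9 / 2048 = -0.00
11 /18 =0.61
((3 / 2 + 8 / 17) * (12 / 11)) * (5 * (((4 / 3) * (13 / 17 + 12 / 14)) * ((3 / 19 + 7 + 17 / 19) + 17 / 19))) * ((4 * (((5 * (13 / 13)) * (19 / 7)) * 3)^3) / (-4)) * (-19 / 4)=29934133537500 / 448987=66670379.18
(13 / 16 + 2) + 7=157 / 16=9.81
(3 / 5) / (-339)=-0.00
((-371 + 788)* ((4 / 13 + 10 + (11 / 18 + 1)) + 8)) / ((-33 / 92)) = -29802434 / 1287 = -23156.51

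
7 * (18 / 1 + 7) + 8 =183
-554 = -554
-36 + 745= 709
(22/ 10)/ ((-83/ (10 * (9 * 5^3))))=-24750/ 83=-298.19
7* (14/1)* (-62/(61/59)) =-358484/61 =-5876.79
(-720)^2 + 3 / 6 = 1036801 / 2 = 518400.50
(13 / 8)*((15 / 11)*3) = 585 / 88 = 6.65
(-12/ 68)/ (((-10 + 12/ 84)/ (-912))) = -6384/ 391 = -16.33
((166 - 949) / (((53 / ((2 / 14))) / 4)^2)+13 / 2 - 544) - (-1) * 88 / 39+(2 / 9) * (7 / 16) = -68955690185 / 128831976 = -535.24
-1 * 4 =-4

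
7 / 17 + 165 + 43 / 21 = 59783 / 357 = 167.46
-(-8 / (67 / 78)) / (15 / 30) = 1248 / 67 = 18.63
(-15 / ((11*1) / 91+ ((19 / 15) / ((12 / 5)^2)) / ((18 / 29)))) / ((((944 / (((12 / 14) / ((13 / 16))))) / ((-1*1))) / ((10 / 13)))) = 6998400 / 257896847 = 0.03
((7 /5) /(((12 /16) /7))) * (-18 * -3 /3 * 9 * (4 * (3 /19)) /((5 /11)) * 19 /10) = 5588.35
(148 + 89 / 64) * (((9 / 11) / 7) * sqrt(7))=86049 * sqrt(7) / 4928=46.20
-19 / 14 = -1.36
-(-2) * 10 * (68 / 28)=340 / 7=48.57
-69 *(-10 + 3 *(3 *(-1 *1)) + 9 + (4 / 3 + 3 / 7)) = 3979 / 7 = 568.43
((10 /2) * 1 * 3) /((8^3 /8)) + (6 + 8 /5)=2507 /320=7.83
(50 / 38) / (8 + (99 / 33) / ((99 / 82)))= 825 / 6574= 0.13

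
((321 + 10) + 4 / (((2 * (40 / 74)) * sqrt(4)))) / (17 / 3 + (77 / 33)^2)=59913 / 2000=29.96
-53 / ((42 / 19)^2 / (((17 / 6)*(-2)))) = 325261 / 5292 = 61.46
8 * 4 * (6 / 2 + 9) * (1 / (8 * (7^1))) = 6.86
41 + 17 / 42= 1739 / 42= 41.40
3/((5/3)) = 1.80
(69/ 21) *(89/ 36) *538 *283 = 1236761.66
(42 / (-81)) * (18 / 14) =-0.67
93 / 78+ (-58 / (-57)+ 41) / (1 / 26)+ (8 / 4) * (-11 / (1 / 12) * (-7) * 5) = 15314467 / 1482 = 10333.65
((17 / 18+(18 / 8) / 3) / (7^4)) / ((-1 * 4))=-61 / 345744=-0.00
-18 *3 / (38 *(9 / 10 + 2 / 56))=-3780 / 2489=-1.52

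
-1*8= -8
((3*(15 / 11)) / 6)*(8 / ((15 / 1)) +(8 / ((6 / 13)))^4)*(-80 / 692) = -365582960 / 51381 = -7115.14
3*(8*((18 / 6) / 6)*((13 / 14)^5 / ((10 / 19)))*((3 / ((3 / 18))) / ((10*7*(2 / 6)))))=571419927 / 47059600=12.14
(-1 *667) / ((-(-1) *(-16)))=667 / 16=41.69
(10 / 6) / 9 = 5 / 27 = 0.19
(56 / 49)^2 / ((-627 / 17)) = -1088 / 30723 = -0.04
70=70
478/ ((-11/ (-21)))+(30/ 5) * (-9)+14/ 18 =85073/ 99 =859.32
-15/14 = -1.07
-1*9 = -9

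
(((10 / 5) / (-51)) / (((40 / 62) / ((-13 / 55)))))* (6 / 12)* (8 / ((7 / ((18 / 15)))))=1612 / 163625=0.01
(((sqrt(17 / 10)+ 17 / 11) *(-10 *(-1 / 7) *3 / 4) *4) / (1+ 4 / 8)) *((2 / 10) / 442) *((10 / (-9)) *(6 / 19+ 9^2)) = -10300 / 57057 - 1030 *sqrt(170) / 88179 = -0.33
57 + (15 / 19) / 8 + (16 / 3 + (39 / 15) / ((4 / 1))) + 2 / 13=1874311 / 29640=63.24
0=0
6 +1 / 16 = 97 / 16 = 6.06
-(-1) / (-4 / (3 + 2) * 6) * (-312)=65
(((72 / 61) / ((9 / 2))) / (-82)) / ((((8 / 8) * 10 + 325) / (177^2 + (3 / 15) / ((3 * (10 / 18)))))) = -0.30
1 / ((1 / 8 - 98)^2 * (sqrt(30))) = 32 * sqrt(30) / 9196335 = 0.00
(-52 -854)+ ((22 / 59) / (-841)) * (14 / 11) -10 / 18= -404841673 / 446571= -906.56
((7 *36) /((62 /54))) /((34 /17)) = 3402 /31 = 109.74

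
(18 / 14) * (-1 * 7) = -9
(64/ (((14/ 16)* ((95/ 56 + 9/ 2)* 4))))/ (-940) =-256/ 81545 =-0.00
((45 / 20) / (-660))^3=-27 / 681472000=-0.00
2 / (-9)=-2 / 9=-0.22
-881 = -881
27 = 27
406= 406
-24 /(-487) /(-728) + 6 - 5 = 44314 /44317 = 1.00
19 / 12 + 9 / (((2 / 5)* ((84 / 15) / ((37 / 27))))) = 397 / 56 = 7.09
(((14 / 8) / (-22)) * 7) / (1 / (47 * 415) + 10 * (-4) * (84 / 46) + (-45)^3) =21982135 / 3600327302176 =0.00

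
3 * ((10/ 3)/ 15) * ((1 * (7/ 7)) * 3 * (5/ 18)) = 5/ 9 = 0.56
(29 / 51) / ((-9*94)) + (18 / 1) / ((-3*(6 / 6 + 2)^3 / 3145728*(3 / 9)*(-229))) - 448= 8709.87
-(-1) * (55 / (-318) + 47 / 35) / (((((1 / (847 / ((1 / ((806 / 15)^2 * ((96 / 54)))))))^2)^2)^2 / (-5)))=-33566349791447714625111134492737217542933074967011341120560008781268507857050927104 / 44957002262488207855224609375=-746632295353358782486769100000000000000000000000000000.00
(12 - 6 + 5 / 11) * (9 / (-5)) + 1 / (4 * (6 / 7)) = -14951 / 1320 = -11.33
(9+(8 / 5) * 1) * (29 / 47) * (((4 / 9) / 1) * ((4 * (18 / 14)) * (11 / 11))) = 24592 / 1645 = 14.95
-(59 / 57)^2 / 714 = -3481 / 2319786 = -0.00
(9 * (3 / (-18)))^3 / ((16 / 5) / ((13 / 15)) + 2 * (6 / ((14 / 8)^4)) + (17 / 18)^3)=-614365479 / 1058382557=-0.58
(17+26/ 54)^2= 222784/ 729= 305.60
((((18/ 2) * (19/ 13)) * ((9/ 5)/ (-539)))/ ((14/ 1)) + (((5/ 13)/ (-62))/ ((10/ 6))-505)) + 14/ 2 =-3786144462/ 7602595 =-498.01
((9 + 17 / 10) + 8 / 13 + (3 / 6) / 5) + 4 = 1002 / 65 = 15.42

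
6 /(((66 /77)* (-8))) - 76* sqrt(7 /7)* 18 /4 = -2743 /8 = -342.88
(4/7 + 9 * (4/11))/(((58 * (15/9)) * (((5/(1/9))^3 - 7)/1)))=222/508666235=0.00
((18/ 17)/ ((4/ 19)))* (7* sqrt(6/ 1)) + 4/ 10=2/ 5 + 1197* sqrt(6)/ 34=86.64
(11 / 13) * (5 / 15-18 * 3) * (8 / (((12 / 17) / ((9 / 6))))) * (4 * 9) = -361284 / 13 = -27791.08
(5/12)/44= 5/528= 0.01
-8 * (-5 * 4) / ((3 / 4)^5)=163840 / 243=674.24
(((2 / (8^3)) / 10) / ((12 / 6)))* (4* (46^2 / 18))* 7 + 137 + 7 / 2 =812983 / 5760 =141.14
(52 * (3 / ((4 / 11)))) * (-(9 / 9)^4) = -429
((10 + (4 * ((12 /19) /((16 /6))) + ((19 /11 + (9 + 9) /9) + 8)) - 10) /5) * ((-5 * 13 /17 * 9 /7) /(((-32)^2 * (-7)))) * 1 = 309933 /178275328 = 0.00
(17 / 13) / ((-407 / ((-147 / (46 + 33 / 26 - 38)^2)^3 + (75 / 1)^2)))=-18719181338009839209 / 1036668773623528331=-18.06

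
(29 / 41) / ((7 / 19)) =551 / 287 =1.92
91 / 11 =8.27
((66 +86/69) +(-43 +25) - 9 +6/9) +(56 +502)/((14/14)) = 13775/23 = 598.91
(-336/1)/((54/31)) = -1736/9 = -192.89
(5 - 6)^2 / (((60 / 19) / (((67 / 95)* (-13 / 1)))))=-871 / 300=-2.90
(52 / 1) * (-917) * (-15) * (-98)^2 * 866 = 5948863196640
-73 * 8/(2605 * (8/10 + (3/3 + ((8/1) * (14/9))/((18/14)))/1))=-47304/2422129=-0.02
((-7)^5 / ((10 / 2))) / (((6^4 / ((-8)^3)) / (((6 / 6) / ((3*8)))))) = 67228 / 1215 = 55.33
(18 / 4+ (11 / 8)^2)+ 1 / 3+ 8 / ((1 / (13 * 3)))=61195 / 192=318.72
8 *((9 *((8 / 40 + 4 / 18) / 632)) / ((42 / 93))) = 589 / 5530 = 0.11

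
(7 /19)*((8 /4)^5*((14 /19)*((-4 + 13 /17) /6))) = -86240 /18411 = -4.68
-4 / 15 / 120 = -1 / 450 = -0.00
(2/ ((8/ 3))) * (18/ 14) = 27/ 28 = 0.96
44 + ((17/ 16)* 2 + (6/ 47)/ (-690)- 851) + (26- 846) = -70259603/ 43240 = -1624.88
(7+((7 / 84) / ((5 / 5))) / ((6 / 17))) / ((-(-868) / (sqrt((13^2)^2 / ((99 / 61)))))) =88049 * sqrt(671) / 2062368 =1.11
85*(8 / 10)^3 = 43.52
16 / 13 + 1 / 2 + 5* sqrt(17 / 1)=45 / 26 + 5* sqrt(17)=22.35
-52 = -52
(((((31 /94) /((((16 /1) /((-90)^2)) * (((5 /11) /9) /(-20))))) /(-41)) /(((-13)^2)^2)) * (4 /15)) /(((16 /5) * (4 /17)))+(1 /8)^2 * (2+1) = 235544691 /3522371008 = 0.07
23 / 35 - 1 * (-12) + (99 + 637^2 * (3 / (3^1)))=14205823 / 35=405880.66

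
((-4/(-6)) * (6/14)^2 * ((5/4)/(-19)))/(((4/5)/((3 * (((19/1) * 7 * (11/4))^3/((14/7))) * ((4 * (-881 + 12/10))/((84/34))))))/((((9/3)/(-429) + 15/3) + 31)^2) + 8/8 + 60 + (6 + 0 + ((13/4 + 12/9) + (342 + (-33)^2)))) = -0.00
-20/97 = -0.21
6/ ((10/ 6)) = 18/ 5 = 3.60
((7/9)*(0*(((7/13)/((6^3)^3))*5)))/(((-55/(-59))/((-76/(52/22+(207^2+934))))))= 0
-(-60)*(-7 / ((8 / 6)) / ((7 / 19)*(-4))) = 855 / 4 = 213.75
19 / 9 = 2.11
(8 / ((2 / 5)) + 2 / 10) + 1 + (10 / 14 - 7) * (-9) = 77.77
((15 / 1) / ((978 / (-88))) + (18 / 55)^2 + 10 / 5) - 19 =-8994963 / 493075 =-18.24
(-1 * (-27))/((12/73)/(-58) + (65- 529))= -57159/982294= -0.06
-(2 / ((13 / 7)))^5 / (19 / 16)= -8605184 / 7054567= -1.22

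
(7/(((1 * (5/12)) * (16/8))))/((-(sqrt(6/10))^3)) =-14 * sqrt(15)/3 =-18.07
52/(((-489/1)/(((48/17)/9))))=-832/24939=-0.03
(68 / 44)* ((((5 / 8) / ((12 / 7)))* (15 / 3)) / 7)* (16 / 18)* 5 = 2125 / 1188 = 1.79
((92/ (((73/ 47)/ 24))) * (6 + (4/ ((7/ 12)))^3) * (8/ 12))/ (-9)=-34584.17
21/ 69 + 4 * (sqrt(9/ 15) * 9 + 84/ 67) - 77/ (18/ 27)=-339577/ 3082 + 36 * sqrt(15)/ 5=-82.30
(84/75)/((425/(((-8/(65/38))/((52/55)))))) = -23408/1795625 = -0.01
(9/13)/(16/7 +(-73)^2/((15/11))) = 945/5337449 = 0.00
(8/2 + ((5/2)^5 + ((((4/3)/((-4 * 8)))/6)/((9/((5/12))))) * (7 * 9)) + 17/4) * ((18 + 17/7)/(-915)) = -26164853/11067840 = -2.36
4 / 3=1.33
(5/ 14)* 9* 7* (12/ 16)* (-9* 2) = -1215/ 4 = -303.75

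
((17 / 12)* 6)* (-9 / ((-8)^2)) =-1.20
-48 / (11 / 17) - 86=-1762 / 11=-160.18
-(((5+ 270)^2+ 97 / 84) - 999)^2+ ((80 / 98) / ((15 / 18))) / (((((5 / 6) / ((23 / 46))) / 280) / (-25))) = -39296390510161 / 7056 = -5569216342.14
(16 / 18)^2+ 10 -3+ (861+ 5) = 70777 / 81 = 873.79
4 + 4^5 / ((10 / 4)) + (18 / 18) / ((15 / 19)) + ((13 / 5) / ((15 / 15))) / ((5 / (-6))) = 30881 / 75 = 411.75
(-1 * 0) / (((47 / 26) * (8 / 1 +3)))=0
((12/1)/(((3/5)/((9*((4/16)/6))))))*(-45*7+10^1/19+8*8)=-1878.55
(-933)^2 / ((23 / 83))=72250587 / 23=3141329.87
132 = 132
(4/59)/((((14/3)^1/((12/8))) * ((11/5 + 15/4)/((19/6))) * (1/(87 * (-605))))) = -30001950/49147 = -610.45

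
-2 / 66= -1 / 33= -0.03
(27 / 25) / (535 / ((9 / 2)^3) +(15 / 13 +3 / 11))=2814669 / 19018900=0.15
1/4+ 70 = 281/4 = 70.25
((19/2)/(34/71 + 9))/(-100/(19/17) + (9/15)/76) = -256310/22879981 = -0.01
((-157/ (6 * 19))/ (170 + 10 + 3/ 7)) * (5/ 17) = -0.00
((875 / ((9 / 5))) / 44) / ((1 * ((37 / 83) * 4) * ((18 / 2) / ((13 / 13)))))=363125 / 527472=0.69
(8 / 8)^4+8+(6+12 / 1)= 27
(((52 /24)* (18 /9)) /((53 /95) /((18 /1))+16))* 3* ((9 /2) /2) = 100035 /54826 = 1.82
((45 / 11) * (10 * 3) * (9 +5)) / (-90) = -210 / 11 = -19.09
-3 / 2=-1.50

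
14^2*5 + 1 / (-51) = 49979 / 51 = 979.98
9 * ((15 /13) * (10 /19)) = 1350 /247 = 5.47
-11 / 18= -0.61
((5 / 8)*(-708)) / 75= -59 / 10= -5.90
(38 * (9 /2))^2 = 29241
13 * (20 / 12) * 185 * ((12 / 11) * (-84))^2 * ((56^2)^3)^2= 3873835891476830111216644915200 / 121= 32015172656833306704269790000.00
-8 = -8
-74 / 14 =-37 / 7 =-5.29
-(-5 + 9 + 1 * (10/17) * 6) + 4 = -60/17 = -3.53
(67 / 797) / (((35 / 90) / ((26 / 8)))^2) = 917163 / 156212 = 5.87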